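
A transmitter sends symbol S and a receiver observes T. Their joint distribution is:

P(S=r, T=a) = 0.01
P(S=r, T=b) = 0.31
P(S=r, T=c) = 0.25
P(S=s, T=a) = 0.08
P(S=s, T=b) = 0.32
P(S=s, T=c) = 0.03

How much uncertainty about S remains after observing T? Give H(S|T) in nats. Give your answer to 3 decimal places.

Marginals: p(S) = (0.5700, 0.4300), p(T) = (0.0900, 0.6300, 0.2800).
H(S|T) = Σ p(T) · H(S|T=·).
  T=a: p=0.0900, H(S|T=a) = 0.3488
  T=b: p=0.6300, H(S|T=b) = 0.6930
  T=c: p=0.2800, H(S|T=c) = 0.3405
Weighted sum = 0.563 nats.

0.563 nats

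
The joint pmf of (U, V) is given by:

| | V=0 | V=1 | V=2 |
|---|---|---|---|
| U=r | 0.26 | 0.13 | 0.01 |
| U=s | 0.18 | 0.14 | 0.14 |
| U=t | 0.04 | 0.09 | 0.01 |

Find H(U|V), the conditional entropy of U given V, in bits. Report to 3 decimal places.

Chain rule: H(U|V) = H(U,V) − H(V).
Marginals: p(U) = (0.4000, 0.4600, 0.1400), p(V) = (0.4800, 0.3600, 0.1600).
H(U,V) = 2.7587 bits; H(V) = 1.4619 bits.
H(U|V) = 2.7587 − 1.4619 = 1.297 bits.

1.297 bits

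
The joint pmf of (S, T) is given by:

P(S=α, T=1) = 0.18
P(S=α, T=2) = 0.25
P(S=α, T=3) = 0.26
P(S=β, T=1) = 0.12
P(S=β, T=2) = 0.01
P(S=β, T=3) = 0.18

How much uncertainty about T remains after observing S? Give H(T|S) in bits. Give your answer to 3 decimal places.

Marginals: p(S) = (0.6900, 0.3100), p(T) = (0.3000, 0.2600, 0.4400).
H(T|S) = Σ p(S) · H(T|S=·).
  S=α: p=0.6900, H(T|S=α) = 1.5670
  S=β: p=0.3100, H(T|S=β) = 1.1452
Weighted sum = 1.436 bits.

1.436 bits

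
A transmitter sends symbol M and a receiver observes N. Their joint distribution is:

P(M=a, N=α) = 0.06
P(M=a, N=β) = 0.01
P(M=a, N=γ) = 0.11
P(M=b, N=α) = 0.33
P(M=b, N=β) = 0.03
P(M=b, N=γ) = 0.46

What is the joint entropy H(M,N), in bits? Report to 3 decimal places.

1.855 bits

H(M,N) = −Σ p(x,y)·log₂ p(x,y) over all 6 cells.
  cell (a,α): −0.06·log₂0.06 = 0.2435
  cell (a,β): −0.01·log₂0.01 = 0.0664
  cell (a,γ): −0.11·log₂0.11 = 0.3503
  cell (b,α): −0.33·log₂0.33 = 0.5278
  cell (b,β): −0.03·log₂0.03 = 0.1518
  cell (b,γ): −0.46·log₂0.46 = 0.5153
Sum = 1.855 bits.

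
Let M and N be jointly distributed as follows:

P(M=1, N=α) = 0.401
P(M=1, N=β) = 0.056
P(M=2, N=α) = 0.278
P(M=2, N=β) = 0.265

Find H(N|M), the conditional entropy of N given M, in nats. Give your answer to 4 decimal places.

0.5462 nats

Marginals: p(M) = (0.4570, 0.5430), p(N) = (0.6790, 0.3210).
H(N|M) = Σ p(M) · H(N|M=·).
  M=1: p=0.4570, H(N|M=1) = 0.3720
  M=2: p=0.5430, H(N|M=2) = 0.6929
Weighted sum = 0.5462 nats.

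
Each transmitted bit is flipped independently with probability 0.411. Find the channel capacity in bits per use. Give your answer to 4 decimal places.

0.0230 bits

Binary symmetric channel: C = 1 − h₂(ε) where h₂ is the binary entropy function.
h₂(0.411) = −0.411·log₂0.411 − 0.589·log₂0.589 = 0.9770.
C = 1 − 0.9770 = 0.0230 bits per channel use.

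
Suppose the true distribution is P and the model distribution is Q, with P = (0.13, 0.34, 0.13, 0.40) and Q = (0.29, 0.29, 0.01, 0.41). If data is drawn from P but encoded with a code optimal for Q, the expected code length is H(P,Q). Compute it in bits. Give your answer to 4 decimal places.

2.2176 bits

H(P,Q) = −Σ p·log₂ q.
  −0.13·log₂(0.29) = 0.23216
  −0.34·log₂(0.29) = 0.60720
  −0.13·log₂(0.01) = 0.86370
  −0.40·log₂(0.41) = 0.51452
H(P,Q) = 2.2176 bits.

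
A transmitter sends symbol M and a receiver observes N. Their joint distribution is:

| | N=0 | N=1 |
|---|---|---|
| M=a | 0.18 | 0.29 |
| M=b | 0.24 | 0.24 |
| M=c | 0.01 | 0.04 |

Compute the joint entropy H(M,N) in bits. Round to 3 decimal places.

2.204 bits

H(M,N) = −Σ p(x,y)·log₂ p(x,y) over all 6 cells.
  cell (a,0): −0.18·log₂0.18 = 0.4453
  cell (a,1): −0.29·log₂0.29 = 0.5179
  cell (b,0): −0.24·log₂0.24 = 0.4941
  cell (b,1): −0.24·log₂0.24 = 0.4941
  cell (c,0): −0.01·log₂0.01 = 0.0664
  cell (c,1): −0.04·log₂0.04 = 0.1858
Sum = 2.204 bits.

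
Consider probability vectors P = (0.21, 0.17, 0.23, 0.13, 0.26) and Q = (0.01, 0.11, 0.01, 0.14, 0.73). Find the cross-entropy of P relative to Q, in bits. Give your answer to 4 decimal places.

3.9514 bits

H(P,Q) = −Σ p·log₂ q.
  −0.21·log₂(0.01) = 1.39521
  −0.17·log₂(0.11) = 0.54135
  −0.23·log₂(0.01) = 1.52809
  −0.13·log₂(0.14) = 0.36875
  −0.26·log₂(0.73) = 0.11805
H(P,Q) = 3.9514 bits.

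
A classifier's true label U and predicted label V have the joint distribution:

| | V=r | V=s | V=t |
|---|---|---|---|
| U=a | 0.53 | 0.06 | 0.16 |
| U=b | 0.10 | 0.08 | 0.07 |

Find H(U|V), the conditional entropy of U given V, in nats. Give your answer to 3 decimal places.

Marginals: p(U) = (0.7500, 0.2500), p(V) = (0.6300, 0.1400, 0.2300).
H(U|V) = Σ p(V) · H(U|V=·).
  V=r: p=0.6300, H(U|V=r) = 0.4376
  V=s: p=0.1400, H(U|V=s) = 0.6829
  V=t: p=0.2300, H(U|V=t) = 0.6145
Weighted sum = 0.513 nats.

0.513 nats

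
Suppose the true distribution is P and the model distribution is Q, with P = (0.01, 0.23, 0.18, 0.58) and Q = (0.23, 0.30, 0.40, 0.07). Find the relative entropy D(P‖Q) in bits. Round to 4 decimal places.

D(P‖Q) = Σ p·log₂(p/q).
  0.01·log₂(0.01/0.23) = -0.04524
  0.23·log₂(0.23/0.30) = -0.08817
  0.18·log₂(0.18/0.40) = -0.20736
  0.58·log₂(0.58/0.07) = 1.76936
D(P‖Q) = 1.4286 bits.

1.4286 bits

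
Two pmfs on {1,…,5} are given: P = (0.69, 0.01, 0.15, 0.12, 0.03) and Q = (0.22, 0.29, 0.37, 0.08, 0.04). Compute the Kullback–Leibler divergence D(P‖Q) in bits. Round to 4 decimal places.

0.9517 bits

D(P‖Q) = Σ p·log₂(p/q).
  0.69·log₂(0.69/0.22) = 1.13787
  0.01·log₂(0.01/0.29) = -0.04858
  0.15·log₂(0.15/0.37) = -0.19538
  0.12·log₂(0.12/0.08) = 0.07020
  0.03·log₂(0.03/0.04) = -0.01245
D(P‖Q) = 0.9517 bits.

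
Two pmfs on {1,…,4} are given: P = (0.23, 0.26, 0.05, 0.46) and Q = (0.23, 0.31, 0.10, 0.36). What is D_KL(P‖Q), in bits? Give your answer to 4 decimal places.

D(P‖Q) = Σ p·log₂(p/q).
  0.23·log₂(0.23/0.23) = 0.00000
  0.26·log₂(0.26/0.31) = -0.06598
  0.05·log₂(0.05/0.10) = -0.05000
  0.46·log₂(0.46/0.36) = 0.16267
D(P‖Q) = 0.0467 bits.

0.0467 bits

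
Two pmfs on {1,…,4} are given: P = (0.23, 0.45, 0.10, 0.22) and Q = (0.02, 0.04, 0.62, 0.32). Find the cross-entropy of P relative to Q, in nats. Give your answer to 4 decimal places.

H(P,Q) = −Σ p·ln q.
  −0.23·ln(0.02) = 0.89977
  −0.45·ln(0.04) = 1.44849
  −0.10·ln(0.62) = 0.04780
  −0.22·ln(0.32) = 0.25068
H(P,Q) = 2.6467 nats.

2.6467 nats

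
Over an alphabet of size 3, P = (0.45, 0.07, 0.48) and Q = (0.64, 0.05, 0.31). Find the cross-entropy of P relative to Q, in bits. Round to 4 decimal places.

1.4033 bits

H(P,Q) = −Σ p·log₂ q.
  −0.45·log₂(0.64) = 0.28974
  −0.07·log₂(0.05) = 0.30253
  −0.48·log₂(0.31) = 0.81104
H(P,Q) = 1.4033 bits.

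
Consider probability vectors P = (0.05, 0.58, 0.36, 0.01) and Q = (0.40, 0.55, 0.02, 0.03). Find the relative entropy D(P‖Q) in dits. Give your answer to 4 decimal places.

D(P‖Q) = Σ p·log₁₀(p/q).
  0.05·log₁₀(0.05/0.40) = -0.04515
  0.58·log₁₀(0.58/0.55) = 0.01338
  0.36·log₁₀(0.36/0.02) = 0.45190
  0.01·log₁₀(0.01/0.03) = -0.00477
D(P‖Q) = 0.4154 dits.

0.4154 dits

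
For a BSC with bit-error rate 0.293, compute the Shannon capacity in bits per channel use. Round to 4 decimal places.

0.1274 bits

Binary symmetric channel: C = 1 − h₂(ε) where h₂ is the binary entropy function.
h₂(0.293) = −0.293·log₂0.293 − 0.707·log₂0.707 = 0.8726.
C = 1 − 0.8726 = 0.1274 bits per channel use.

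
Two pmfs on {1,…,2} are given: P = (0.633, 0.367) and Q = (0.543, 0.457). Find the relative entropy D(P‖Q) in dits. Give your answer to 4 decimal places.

D(P‖Q) = Σ p·log₁₀(p/q).
  0.633·log₁₀(0.633/0.543) = 0.04216
  0.367·log₁₀(0.367/0.457) = -0.03496
D(P‖Q) = 0.0072 dits.

0.0072 dits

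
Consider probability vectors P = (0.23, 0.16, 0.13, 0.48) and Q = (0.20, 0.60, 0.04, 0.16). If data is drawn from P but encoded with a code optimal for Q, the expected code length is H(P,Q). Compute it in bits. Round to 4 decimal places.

2.5247 bits

H(P,Q) = −Σ p·log₂ q.
  −0.23·log₂(0.20) = 0.53404
  −0.16·log₂(0.60) = 0.11791
  −0.13·log₂(0.04) = 0.60370
  −0.48·log₂(0.16) = 1.26905
H(P,Q) = 2.5247 bits.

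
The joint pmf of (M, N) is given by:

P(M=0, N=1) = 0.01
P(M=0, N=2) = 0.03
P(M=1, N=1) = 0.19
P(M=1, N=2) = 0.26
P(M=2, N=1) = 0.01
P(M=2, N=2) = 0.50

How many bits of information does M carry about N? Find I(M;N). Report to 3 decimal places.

Marginals: p(M) = (0.0400, 0.4500, 0.5100), p(N) = (0.2100, 0.7900).
I(M;N) = Σ p(x,y)·log₂[p(x,y)/(p(x)p(y))].
  (0,1): 0.01·log₂(1.1905) = 0.0025
  (0,2): 0.03·log₂(0.9494) = -0.0022
  (1,1): 0.19·log₂(2.0106) = 0.1914
  (1,2): 0.26·log₂(0.7314) = -0.1173
  (2,1): 0.01·log₂(0.0934) = -0.0342
  (2,2): 0.50·log₂(1.2410) = 0.1558
Sum = 0.196 bits.

0.196 bits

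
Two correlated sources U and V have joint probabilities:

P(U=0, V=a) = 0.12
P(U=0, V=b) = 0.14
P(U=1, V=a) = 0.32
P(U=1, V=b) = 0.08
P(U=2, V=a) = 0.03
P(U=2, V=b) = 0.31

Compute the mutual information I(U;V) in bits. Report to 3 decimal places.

0.303 bits

Marginals: p(U) = (0.2600, 0.4000, 0.3400), p(V) = (0.4700, 0.5300).
I(U;V) = H(U) + H(V) − H(U,V).
H(U) = 1.5632, H(V) = 0.9974, H(U,V) = 2.2573.
I(U;V) = 1.5632 + 0.9974 − 2.2573 = 0.303 bits.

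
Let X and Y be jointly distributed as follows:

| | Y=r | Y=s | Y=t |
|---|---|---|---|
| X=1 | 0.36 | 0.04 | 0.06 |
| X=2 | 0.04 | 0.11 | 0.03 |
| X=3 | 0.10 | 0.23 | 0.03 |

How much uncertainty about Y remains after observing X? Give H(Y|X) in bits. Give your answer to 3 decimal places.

Chain rule: H(Y|X) = H(X,Y) − H(X).
Marginals: p(X) = (0.4600, 0.1800, 0.3600), p(Y) = (0.5000, 0.3800, 0.1200).
H(X,Y) = 2.6193 bits; H(X) = 1.4913 bits.
H(Y|X) = 2.6193 − 1.4913 = 1.128 bits.

1.128 bits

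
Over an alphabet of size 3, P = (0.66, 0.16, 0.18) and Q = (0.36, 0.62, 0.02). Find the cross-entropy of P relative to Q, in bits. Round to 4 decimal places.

2.0990 bits

H(P,Q) = −Σ p·log₂ q.
  −0.66·log₂(0.36) = 0.97279
  −0.16·log₂(0.62) = 0.11035
  −0.18·log₂(0.02) = 1.01589
H(P,Q) = 2.0990 bits.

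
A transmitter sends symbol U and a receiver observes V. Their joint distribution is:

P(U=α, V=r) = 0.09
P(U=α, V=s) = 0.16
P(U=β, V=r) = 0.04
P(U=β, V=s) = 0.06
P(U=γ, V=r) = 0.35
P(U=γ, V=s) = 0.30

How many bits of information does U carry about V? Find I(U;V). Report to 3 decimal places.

0.019 bits

Marginals: p(U) = (0.2500, 0.1000, 0.6500), p(V) = (0.4800, 0.5200).
I(U;V) = H(U) + H(V) − H(U,V).
H(U) = 1.2362, H(V) = 0.9988, H(U,V) = 2.2161.
I(U;V) = 1.2362 + 0.9988 − 2.2161 = 0.019 bits.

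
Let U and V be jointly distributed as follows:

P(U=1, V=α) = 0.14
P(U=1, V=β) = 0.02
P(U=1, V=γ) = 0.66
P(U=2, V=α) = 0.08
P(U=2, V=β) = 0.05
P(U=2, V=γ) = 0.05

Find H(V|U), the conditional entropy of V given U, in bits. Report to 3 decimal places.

0.949 bits

Marginals: p(U) = (0.8200, 0.1800), p(V) = (0.2200, 0.0700, 0.7100).
H(V|U) = Σ p(U) · H(V|U=·).
  U=1: p=0.8200, H(V|U=1) = 0.8181
  U=2: p=0.1800, H(V|U=2) = 1.5466
Weighted sum = 0.949 bits.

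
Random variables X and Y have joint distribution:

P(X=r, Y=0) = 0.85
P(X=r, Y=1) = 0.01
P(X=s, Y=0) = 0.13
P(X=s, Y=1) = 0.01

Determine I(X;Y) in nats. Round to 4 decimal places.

Marginals: p(X) = (0.8600, 0.1400), p(Y) = (0.9800, 0.0200).
I(X;Y) = Σ p(x,y)·ln[p(x,y)/(p(x)p(y))].
  (r,0): 0.85·ln(1.0085) = 0.00723
  (r,1): 0.01·ln(0.5814) = -0.00542
  (s,0): 0.13·ln(0.9475) = -0.00701
  (s,1): 0.01·ln(3.5714) = 0.01273
Sum = 0.0075 nats.

0.0075 nats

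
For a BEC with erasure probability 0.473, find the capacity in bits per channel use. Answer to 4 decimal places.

Binary erasure channel: capacity C = 1 − ε.
C = 1 − 0.473 = 0.5270 bits per channel use.

0.5270 bits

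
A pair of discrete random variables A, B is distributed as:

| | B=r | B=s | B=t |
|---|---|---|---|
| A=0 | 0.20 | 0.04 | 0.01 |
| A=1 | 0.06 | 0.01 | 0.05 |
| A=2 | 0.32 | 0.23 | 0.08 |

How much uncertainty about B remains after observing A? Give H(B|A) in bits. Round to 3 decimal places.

Chain rule: H(B|A) = H(A,B) − H(A).
Marginals: p(A) = (0.2500, 0.1200, 0.6300), p(B) = (0.5800, 0.2800, 0.1400).
H(A,B) = 2.5479 bits; H(A) = 1.2870 bits.
H(B|A) = 2.5479 − 1.2870 = 1.261 bits.

1.261 bits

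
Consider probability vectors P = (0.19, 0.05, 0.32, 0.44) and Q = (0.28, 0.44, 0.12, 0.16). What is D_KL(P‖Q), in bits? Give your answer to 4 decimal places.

0.8318 bits

D(P‖Q) = Σ p·log₂(p/q).
  0.19·log₂(0.19/0.28) = -0.10629
  0.05·log₂(0.05/0.44) = -0.15688
  0.32·log₂(0.32/0.12) = 0.45281
  0.44·log₂(0.44/0.16) = 0.64215
D(P‖Q) = 0.8318 bits.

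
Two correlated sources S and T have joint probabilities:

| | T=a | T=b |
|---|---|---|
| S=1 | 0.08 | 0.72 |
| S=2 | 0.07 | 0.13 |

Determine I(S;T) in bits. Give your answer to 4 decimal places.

Marginals: p(S) = (0.8000, 0.2000), p(T) = (0.1500, 0.8500).
I(S;T) = Σ p(x,y)·log₂[p(x,y)/(p(x)p(y))].
  (1,a): 0.08·log₂(0.6667) = -0.04680
  (1,b): 0.72·log₂(1.0588) = 0.05937
  (2,a): 0.07·log₂(2.3333) = 0.08557
  (2,b): 0.13·log₂(0.7647) = -0.05031
Sum = 0.0478 bits.

0.0478 bits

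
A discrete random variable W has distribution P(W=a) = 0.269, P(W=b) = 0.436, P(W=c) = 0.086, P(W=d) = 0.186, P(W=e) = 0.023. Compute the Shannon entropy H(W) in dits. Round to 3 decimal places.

H(W) = −Σ p·log₁₀ p.
  −(0.269)·log₁₀(0.269) = 0.1534
  −(0.436)·log₁₀(0.436) = 0.1572
  −(0.086)·log₁₀(0.086) = 0.0916
  −(0.186)·log₁₀(0.186) = 0.1359
  −(0.023)·log₁₀(0.023) = 0.0377
Sum: 0.1534 + 0.1572 + 0.0916 + 0.1359 + 0.0377 = 0.576 dits.

0.576 dits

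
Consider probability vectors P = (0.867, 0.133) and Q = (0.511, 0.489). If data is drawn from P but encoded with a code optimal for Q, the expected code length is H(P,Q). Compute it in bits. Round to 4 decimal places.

H(P,Q) = −Σ p·log₂ q.
  −0.867·log₂(0.511) = 0.83978
  −0.133·log₂(0.489) = 0.13727
H(P,Q) = 0.9770 bits.

0.9770 bits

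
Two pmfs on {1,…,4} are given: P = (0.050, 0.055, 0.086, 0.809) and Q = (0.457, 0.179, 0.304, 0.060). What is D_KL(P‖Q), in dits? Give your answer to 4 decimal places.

0.7906 dits

D(P‖Q) = Σ p·log₁₀(p/q).
  0.050·log₁₀(0.050/0.457) = -0.04805
  0.055·log₁₀(0.055/0.179) = -0.02819
  0.086·log₁₀(0.086/0.304) = -0.04716
  0.809·log₁₀(0.809/0.060) = 0.91401
D(P‖Q) = 0.7906 dits.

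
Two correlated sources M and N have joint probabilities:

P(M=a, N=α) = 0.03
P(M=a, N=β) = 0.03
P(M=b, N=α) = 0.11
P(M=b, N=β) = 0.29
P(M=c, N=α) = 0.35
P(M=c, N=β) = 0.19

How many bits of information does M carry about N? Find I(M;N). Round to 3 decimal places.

Marginals: p(M) = (0.0600, 0.4000, 0.5400), p(N) = (0.4900, 0.5100).
I(M;N) = H(M) + H(N) − H(M,N).
H(M) = 1.2523, H(N) = 0.9997, H(M,N) = 2.1571.
I(M;N) = 1.2523 + 0.9997 − 2.1571 = 0.095 bits.

0.095 bits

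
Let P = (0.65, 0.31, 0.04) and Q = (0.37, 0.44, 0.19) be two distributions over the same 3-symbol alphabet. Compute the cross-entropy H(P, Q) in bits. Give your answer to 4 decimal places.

1.3954 bits

H(P,Q) = −Σ p·log₂ q.
  −0.65·log₂(0.37) = 0.93236
  −0.31·log₂(0.44) = 0.36717
  −0.04·log₂(0.19) = 0.09584
H(P,Q) = 1.3954 bits.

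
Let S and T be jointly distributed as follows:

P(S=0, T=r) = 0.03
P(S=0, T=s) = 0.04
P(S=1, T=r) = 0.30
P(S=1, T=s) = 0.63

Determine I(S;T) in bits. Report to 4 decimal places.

Marginals: p(S) = (0.0700, 0.9300), p(T) = (0.3300, 0.6700).
I(S;T) = Σ p(x,y)·log₂[p(x,y)/(p(x)p(y))].
  (0,r): 0.03·log₂(1.2987) = 0.01131
  (0,s): 0.04·log₂(0.8529) = -0.00918
  (1,r): 0.30·log₂(0.9775) = -0.00984
  (1,s): 0.63·log₂(1.0111) = 0.01001
Sum = 0.0023 bits.

0.0023 bits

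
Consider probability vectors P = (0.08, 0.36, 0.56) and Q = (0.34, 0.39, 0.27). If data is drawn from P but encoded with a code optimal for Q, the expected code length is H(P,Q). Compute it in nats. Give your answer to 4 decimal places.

1.1585 nats

H(P,Q) = −Σ p·ln q.
  −0.08·ln(0.34) = 0.08630
  −0.36·ln(0.39) = 0.33898
  −0.56·ln(0.27) = 0.73323
H(P,Q) = 1.1585 nats.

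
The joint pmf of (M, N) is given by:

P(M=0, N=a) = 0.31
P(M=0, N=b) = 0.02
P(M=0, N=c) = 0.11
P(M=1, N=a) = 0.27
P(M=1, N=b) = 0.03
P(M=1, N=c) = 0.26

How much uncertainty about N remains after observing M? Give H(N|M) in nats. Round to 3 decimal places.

0.807 nats

Chain rule: H(N|M) = H(M,N) − H(M).
Marginals: p(M) = (0.4400, 0.5600), p(N) = (0.5800, 0.0500, 0.3700).
H(M,N) = 1.4931 nats; H(M) = 0.6859 nats.
H(N|M) = 1.4931 − 0.6859 = 0.807 nats.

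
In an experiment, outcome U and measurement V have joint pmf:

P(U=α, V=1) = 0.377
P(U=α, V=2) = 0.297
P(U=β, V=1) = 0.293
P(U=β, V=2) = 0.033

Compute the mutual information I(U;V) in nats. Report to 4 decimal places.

0.0649 nats

Marginals: p(U) = (0.6740, 0.3260), p(V) = (0.6700, 0.3300).
I(U;V) = H(U) + H(V) − H(U,V).
H(U) = 0.6313, H(V) = 0.6342, H(U,V) = 1.2006.
I(U;V) = 0.6313 + 0.6342 − 1.2006 = 0.0649 nats.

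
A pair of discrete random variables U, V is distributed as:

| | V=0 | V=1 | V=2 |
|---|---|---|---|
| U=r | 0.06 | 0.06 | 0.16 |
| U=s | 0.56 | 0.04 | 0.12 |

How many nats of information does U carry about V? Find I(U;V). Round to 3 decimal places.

0.137 nats

Marginals: p(U) = (0.2800, 0.7200), p(V) = (0.6200, 0.1000, 0.2800).
I(U;V) = Σ p(x,y)·ln[p(x,y)/(p(x)p(y))].
  (r,0): 0.06·ln(0.3456) = -0.0637
  (r,1): 0.06·ln(2.1429) = 0.0457
  (r,2): 0.16·ln(2.0408) = 0.1141
  (s,0): 0.56·ln(1.2545) = 0.1270
  (s,1): 0.04·ln(0.5556) = -0.0235
  (s,2): 0.12·ln(0.5952) = -0.0623
Sum = 0.137 nats.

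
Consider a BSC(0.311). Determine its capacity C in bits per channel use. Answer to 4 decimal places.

Binary symmetric channel: C = 1 − h₂(ε) where h₂ is the binary entropy function.
h₂(0.311) = −0.311·log₂0.311 − 0.689·log₂0.689 = 0.8943.
C = 1 − 0.8943 = 0.1057 bits per channel use.

0.1057 bits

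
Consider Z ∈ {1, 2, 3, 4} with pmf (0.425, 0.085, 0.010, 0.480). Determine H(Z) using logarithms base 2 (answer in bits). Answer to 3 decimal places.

H(Z) = −Σ p·log₂ p.
  −(0.425)·log₂(0.425) = 0.5246
  −(0.085)·log₂(0.085) = 0.3023
  −(0.010)·log₂(0.010) = 0.0664
  −(0.480)·log₂(0.480) = 0.5083
Sum: 0.5246 + 0.3023 + 0.0664 + 0.5083 = 1.402 bits.

1.402 bits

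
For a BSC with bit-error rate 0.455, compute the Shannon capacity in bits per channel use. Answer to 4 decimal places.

0.0059 bits

Binary symmetric channel: C = 1 − h₂(ε) where h₂ is the binary entropy function.
h₂(0.455) = −0.455·log₂0.455 − 0.545·log₂0.545 = 0.9941.
C = 1 − 0.9941 = 0.0059 bits per channel use.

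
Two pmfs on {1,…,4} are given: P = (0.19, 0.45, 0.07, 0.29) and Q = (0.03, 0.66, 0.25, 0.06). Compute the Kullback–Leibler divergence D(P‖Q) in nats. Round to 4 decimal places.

0.5462 nats

D(P‖Q) = Σ p·ln(p/q).
  0.19·ln(0.19/0.03) = 0.35071
  0.45·ln(0.45/0.66) = -0.17235
  0.07·ln(0.07/0.25) = -0.08911
  0.29·ln(0.29/0.06) = 0.45691
D(P‖Q) = 0.5462 nats.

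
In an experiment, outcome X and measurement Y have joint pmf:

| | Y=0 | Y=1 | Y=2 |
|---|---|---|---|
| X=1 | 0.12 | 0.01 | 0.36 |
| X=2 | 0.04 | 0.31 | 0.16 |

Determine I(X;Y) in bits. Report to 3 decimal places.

Marginals: p(X) = (0.4900, 0.5100), p(Y) = (0.1600, 0.3200, 0.5200).
I(X;Y) = Σ p(x,y)·log₂[p(x,y)/(p(x)p(y))].
  (1,0): 0.12·log₂(1.5306) = 0.0737
  (1,1): 0.01·log₂(0.0638) = -0.0397
  (1,2): 0.36·log₂(1.4129) = 0.1795
  (2,0): 0.04·log₂(0.4902) = -0.0411
  (2,1): 0.31·log₂(1.8995) = 0.2869
  (2,2): 0.16·log₂(0.6033) = -0.1166
Sum = 0.343 bits.

0.343 bits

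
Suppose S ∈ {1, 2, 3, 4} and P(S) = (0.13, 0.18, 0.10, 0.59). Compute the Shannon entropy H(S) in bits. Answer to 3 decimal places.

1.609 bits

H(S) = −Σ p·log₂ p.
  −(0.13)·log₂(0.13) = 0.3826
  −(0.18)·log₂(0.18) = 0.4453
  −(0.10)·log₂(0.10) = 0.3322
  −(0.59)·log₂(0.59) = 0.4491
Sum: 0.3826 + 0.4453 + 0.3322 + 0.4491 = 1.609 bits.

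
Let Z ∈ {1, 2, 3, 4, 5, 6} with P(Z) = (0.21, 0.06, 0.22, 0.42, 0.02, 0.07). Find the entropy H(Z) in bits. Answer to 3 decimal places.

2.104 bits

H(Z) = −Σ p·log₂ p.
  −(0.21)·log₂(0.21) = 0.4728
  −(0.06)·log₂(0.06) = 0.2435
  −(0.22)·log₂(0.22) = 0.4806
  −(0.42)·log₂(0.42) = 0.5256
  −(0.02)·log₂(0.02) = 0.1129
  −(0.07)·log₂(0.07) = 0.2686
Sum: 0.4728 + 0.2435 + 0.4806 + 0.5256 + 0.1129 + 0.2686 = 2.104 bits.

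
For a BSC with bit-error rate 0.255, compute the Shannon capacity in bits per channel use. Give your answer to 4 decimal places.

0.1809 bits

Binary symmetric channel: C = 1 − h₂(ε) where h₂ is the binary entropy function.
h₂(0.255) = −0.255·log₂0.255 − 0.745·log₂0.745 = 0.8191.
C = 1 − 0.8191 = 0.1809 bits per channel use.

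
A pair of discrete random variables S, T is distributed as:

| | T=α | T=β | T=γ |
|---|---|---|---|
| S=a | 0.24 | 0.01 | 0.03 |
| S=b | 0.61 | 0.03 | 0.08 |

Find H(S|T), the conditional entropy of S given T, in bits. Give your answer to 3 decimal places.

Marginals: p(S) = (0.2800, 0.7200), p(T) = (0.8500, 0.0400, 0.1100).
H(S|T) = Σ p(T) · H(S|T=·).
  T=α: p=0.8500, H(S|T=α) = 0.8586
  T=β: p=0.0400, H(S|T=β) = 0.8113
  T=γ: p=0.1100, H(S|T=γ) = 0.8454
Weighted sum = 0.855 bits.

0.855 bits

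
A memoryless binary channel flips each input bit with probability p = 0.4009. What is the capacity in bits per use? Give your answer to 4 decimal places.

0.0285 bits

Binary symmetric channel: C = 1 − h₂(ε) where h₂ is the binary entropy function.
h₂(0.4009) = −0.4009·log₂0.4009 − 0.5991·log₂0.5991 = 0.9715.
C = 1 − 0.9715 = 0.0285 bits per channel use.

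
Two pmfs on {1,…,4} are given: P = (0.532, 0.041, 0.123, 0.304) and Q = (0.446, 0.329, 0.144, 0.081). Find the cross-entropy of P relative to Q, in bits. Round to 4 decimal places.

2.1317 bits

H(P,Q) = −Σ p·log₂ q.
  −0.532·log₂(0.446) = 0.61972
  −0.041·log₂(0.329) = 0.06576
  −0.123·log₂(0.144) = 0.34389
  −0.304·log₂(0.081) = 1.10228
H(P,Q) = 2.1317 bits.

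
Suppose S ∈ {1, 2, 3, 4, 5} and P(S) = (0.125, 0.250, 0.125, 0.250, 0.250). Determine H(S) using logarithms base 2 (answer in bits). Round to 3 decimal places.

2.250 bits

H(S) = −Σ p·log₂ p.
  −(0.125)·log₂(0.125) = 0.3750
  −(0.250)·log₂(0.250) = 0.5000
  −(0.125)·log₂(0.125) = 0.3750
  −(0.250)·log₂(0.250) = 0.5000
  −(0.250)·log₂(0.250) = 0.5000
Sum: 0.3750 + 0.5000 + 0.3750 + 0.5000 + 0.5000 = 2.250 bits.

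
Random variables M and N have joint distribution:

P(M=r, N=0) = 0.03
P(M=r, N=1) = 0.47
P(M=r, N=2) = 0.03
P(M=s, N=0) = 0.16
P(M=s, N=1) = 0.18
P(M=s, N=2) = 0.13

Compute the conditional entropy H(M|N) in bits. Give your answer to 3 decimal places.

0.784 bits

Chain rule: H(M|N) = H(M,N) − H(N).
Marginals: p(M) = (0.5300, 0.4700), p(N) = (0.1900, 0.6500, 0.1600).
H(M,N) = 2.0665 bits; H(N) = 1.2822 bits.
H(M|N) = 2.0665 − 1.2822 = 0.784 bits.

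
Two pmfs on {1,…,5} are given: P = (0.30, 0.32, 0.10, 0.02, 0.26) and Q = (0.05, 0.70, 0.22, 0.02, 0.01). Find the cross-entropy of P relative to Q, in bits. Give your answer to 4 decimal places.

H(P,Q) = −Σ p·log₂ q.
  −0.30·log₂(0.05) = 1.29658
  −0.32·log₂(0.70) = 0.16466
  −0.10·log₂(0.22) = 0.21844
  −0.02·log₂(0.02) = 0.11288
  −0.26·log₂(0.01) = 1.72740
H(P,Q) = 3.5200 bits.

3.5200 bits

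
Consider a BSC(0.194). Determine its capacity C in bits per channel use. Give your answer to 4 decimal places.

Binary symmetric channel: C = 1 − h₂(ε) where h₂ is the binary entropy function.
h₂(0.194) = −0.194·log₂0.194 − 0.806·log₂0.806 = 0.7098.
C = 1 − 0.7098 = 0.2902 bits per channel use.

0.2902 bits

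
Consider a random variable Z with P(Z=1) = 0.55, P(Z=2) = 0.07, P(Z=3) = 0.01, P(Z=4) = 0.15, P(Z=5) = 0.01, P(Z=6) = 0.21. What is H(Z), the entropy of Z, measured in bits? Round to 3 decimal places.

H(Z) = −Σ p·log₂ p.
  −(0.55)·log₂(0.55) = 0.4744
  −(0.07)·log₂(0.07) = 0.2686
  −(0.01)·log₂(0.01) = 0.0664
  −(0.15)·log₂(0.15) = 0.4105
  −(0.01)·log₂(0.01) = 0.0664
  −(0.21)·log₂(0.21) = 0.4728
Sum: 0.4744 + 0.2686 + 0.0664 + 0.4105 + 0.0664 + 0.4728 = 1.759 bits.

1.759 bits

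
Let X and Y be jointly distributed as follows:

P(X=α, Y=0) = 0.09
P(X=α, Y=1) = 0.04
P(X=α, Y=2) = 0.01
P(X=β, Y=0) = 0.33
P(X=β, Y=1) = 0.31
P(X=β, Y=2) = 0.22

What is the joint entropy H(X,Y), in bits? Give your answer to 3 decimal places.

H(X,Y) = −Σ p(x,y)·log₂ p(x,y) over all 6 cells.
  cell (α,0): −0.09·log₂0.09 = 0.3127
  cell (α,1): −0.04·log₂0.04 = 0.1858
  cell (α,2): −0.01·log₂0.01 = 0.0664
  cell (β,0): −0.33·log₂0.33 = 0.5278
  cell (β,1): −0.31·log₂0.31 = 0.5238
  cell (β,2): −0.22·log₂0.22 = 0.4806
Sum = 2.097 bits.

2.097 bits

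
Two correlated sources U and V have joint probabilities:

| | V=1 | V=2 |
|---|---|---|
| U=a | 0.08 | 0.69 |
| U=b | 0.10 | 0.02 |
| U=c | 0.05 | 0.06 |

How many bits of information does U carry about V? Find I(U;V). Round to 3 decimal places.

0.220 bits

Marginals: p(U) = (0.7700, 0.1200, 0.1100), p(V) = (0.2300, 0.7700).
I(U;V) = Σ p(x,y)·log₂[p(x,y)/(p(x)p(y))].
  (a,1): 0.08·log₂(0.4517) = -0.0917
  (a,2): 0.69·log₂(1.1638) = 0.1510
  (b,1): 0.10·log₂(3.6232) = 0.1857
  (b,2): 0.02·log₂(0.2165) = -0.0442
  (c,1): 0.05·log₂(1.9763) = 0.0491
  (c,2): 0.06·log₂(0.7084) = -0.0298
Sum = 0.220 bits.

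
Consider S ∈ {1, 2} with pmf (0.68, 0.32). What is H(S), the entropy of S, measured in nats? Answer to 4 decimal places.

H(S) = −Σ p·ln p.
  −(0.68)·ln(0.68) = 0.26225
  −(0.32)·ln(0.32) = 0.36462
Sum: 0.26225 + 0.36462 = 0.6269 nats.

0.6269 nats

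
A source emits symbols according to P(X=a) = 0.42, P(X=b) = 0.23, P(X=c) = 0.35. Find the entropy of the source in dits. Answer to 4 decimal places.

H(X) = −Σ p·log₁₀ p.
  −(0.42)·log₁₀(0.42) = 0.15824
  −(0.23)·log₁₀(0.23) = 0.14680
  −(0.35)·log₁₀(0.35) = 0.15958
Sum: 0.15824 + 0.14680 + 0.15958 = 0.4646 dits.

0.4646 dits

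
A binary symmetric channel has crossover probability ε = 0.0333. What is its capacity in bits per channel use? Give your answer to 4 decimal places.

0.7893 bits

Binary symmetric channel: C = 1 − h₂(ε) where h₂ is the binary entropy function.
h₂(0.0333) = −0.0333·log₂0.0333 − 0.9667·log₂0.9667 = 0.2107.
C = 1 − 0.2107 = 0.7893 bits per channel use.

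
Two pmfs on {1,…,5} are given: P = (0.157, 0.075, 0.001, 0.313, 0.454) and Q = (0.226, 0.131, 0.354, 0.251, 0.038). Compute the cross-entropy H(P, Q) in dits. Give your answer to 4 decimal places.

H(P,Q) = −Σ p·log₁₀ q.
  −0.157·log₁₀(0.226) = 0.10140
  −0.075·log₁₀(0.131) = 0.06620
  −0.001·log₁₀(0.354) = 0.00045
  −0.313·log₁₀(0.251) = 0.18790
  −0.454·log₁₀(0.038) = 0.64478
H(P,Q) = 1.0007 dits.

1.0007 dits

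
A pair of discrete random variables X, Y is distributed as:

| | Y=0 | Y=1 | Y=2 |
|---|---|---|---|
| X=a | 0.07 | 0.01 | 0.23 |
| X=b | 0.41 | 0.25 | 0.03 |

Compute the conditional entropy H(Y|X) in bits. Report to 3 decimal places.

Marginals: p(X) = (0.3100, 0.6900), p(Y) = (0.4800, 0.2600, 0.2600).
H(Y|X) = Σ p(X) · H(Y|X=·).
  X=a: p=0.3100, H(Y|X=a) = 0.9641
  X=b: p=0.6900, H(Y|X=b) = 1.1736
Weighted sum = 1.109 bits.

1.109 bits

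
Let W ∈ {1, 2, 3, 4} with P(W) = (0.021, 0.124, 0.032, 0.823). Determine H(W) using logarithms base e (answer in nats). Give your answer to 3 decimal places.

0.610 nats

H(W) = −Σ p·ln p.
  −(0.021)·ln(0.021) = 0.0811
  −(0.124)·ln(0.124) = 0.2588
  −(0.032)·ln(0.032) = 0.1101
  −(0.823)·ln(0.823) = 0.1603
Sum: 0.0811 + 0.2588 + 0.1101 + 0.1603 = 0.610 nats.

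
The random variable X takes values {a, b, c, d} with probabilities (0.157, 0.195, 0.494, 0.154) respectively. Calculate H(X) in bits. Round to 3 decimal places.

1.798 bits

H(X) = −Σ p·log₂ p.
  −(0.157)·log₂(0.157) = 0.4194
  −(0.195)·log₂(0.195) = 0.4599
  −(0.494)·log₂(0.494) = 0.5026
  −(0.154)·log₂(0.154) = 0.4156
Sum: 0.4194 + 0.4599 + 0.5026 + 0.4156 = 1.798 bits.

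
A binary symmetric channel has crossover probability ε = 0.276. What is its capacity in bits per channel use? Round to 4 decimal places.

0.1501 bits

Binary symmetric channel: C = 1 − h₂(ε) where h₂ is the binary entropy function.
h₂(0.276) = −0.276·log₂0.276 − 0.724·log₂0.724 = 0.8499.
C = 1 − 0.8499 = 0.1501 bits per channel use.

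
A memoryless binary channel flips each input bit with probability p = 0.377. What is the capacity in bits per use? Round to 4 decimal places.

0.0441 bits

Binary symmetric channel: C = 1 − h₂(ε) where h₂ is the binary entropy function.
h₂(0.377) = −0.377·log₂0.377 − 0.623·log₂0.623 = 0.9559.
C = 1 − 0.9559 = 0.0441 bits per channel use.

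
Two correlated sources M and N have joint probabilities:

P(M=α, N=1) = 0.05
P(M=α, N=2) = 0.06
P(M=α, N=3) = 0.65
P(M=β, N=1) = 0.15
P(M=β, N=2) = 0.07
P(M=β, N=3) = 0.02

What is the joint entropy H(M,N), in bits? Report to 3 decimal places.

1.656 bits

H(M,N) = −Σ p(x,y)·log₂ p(x,y) over all 6 cells.
  cell (α,1): −0.05·log₂0.05 = 0.2161
  cell (α,2): −0.06·log₂0.06 = 0.2435
  cell (α,3): −0.65·log₂0.65 = 0.4040
  cell (β,1): −0.15·log₂0.15 = 0.4105
  cell (β,2): −0.07·log₂0.07 = 0.2686
  cell (β,3): −0.02·log₂0.02 = 0.1129
Sum = 1.656 bits.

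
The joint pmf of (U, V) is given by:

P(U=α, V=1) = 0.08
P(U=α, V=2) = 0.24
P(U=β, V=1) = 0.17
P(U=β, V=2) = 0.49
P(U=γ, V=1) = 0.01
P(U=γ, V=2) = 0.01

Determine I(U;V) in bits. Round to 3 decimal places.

0.004 bits

Marginals: p(U) = (0.3200, 0.6600, 0.0200), p(V) = (0.2600, 0.7400).
I(U;V) = H(U) + H(V) − H(U,V).
H(U) = 1.0346, H(V) = 0.8267, H(U,V) = 1.8574.
I(U;V) = 1.0346 + 0.8267 − 1.8574 = 0.004 bits.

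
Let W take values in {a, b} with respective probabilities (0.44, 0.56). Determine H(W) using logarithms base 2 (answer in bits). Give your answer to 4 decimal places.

0.9896 bits

H(W) = −Σ p·log₂ p.
  −(0.44)·log₂(0.44) = 0.52115
  −(0.56)·log₂(0.56) = 0.46844
Sum: 0.52115 + 0.46844 = 0.9896 bits.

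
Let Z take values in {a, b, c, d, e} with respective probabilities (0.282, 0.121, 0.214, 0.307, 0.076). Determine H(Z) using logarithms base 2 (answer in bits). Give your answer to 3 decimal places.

H(Z) = −Σ p·log₂ p.
  −(0.282)·log₂(0.282) = 0.5150
  −(0.121)·log₂(0.121) = 0.3687
  −(0.214)·log₂(0.214) = 0.4760
  −(0.307)·log₂(0.307) = 0.5230
  −(0.076)·log₂(0.076) = 0.2826
Sum: 0.5150 + 0.3687 + 0.4760 + 0.5230 + 0.2826 = 2.165 bits.

2.165 bits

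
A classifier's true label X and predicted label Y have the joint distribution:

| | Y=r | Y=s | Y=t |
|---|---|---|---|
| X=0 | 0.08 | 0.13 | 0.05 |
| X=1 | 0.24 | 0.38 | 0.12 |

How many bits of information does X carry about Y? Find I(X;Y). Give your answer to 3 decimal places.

0.001 bits

Marginals: p(X) = (0.2600, 0.7400), p(Y) = (0.3200, 0.5100, 0.1700).
I(X;Y) = Σ p(x,y)·log₂[p(x,y)/(p(x)p(y))].
  (0,r): 0.08·log₂(0.9615) = -0.0045
  (0,s): 0.13·log₂(0.9804) = -0.0037
  (0,t): 0.05·log₂(1.1312) = 0.0089
  (1,r): 0.24·log₂(1.0135) = 0.0046
  (1,s): 0.38·log₂(1.0069) = 0.0038
  (1,t): 0.12·log₂(0.9539) = -0.0082
Sum = 0.001 bits.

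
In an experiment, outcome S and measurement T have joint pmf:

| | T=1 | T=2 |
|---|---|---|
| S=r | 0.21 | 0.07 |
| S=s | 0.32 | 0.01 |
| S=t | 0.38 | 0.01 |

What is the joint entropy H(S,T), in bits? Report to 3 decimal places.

H(S,T) = −Σ p(x,y)·log₂ p(x,y) over all 6 cells.
  cell (r,1): −0.21·log₂0.21 = 0.4728
  cell (r,2): −0.07·log₂0.07 = 0.2686
  cell (s,1): −0.32·log₂0.32 = 0.5260
  cell (s,2): −0.01·log₂0.01 = 0.0664
  cell (t,1): −0.38·log₂0.38 = 0.5305
  cell (t,2): −0.01·log₂0.01 = 0.0664
Sum = 1.931 bits.

1.931 bits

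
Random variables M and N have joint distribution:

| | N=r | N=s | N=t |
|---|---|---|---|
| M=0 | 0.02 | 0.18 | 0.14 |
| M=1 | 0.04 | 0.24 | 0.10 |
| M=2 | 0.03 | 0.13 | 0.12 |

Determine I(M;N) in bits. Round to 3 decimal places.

Marginals: p(M) = (0.3400, 0.3800, 0.2800), p(N) = (0.0900, 0.5500, 0.3600).
I(M;N) = H(M) + H(N) − H(M,N).
H(M) = 1.5738, H(N) = 1.3176, H(M,N) = 2.8689.
I(M;N) = 1.5738 + 1.3176 − 2.8689 = 0.023 bits.

0.023 bits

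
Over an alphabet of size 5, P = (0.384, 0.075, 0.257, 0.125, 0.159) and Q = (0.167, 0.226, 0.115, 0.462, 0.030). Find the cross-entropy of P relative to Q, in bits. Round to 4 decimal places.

H(P,Q) = −Σ p·log₂ q.
  −0.384·log₂(0.167) = 0.99152
  −0.075·log₂(0.226) = 0.16092
  −0.257·log₂(0.115) = 0.80192
  −0.125·log₂(0.462) = 0.13925
  −0.159·log₂(0.030) = 0.80436
H(P,Q) = 2.8980 bits.

2.8980 bits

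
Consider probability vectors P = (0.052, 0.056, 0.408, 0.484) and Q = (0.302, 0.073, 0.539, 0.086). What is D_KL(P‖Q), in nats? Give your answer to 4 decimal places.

D(P‖Q) = Σ p·ln(p/q).
  0.052·ln(0.052/0.302) = -0.09148
  0.056·ln(0.056/0.073) = -0.01485
  0.408·ln(0.408/0.539) = -0.11361
  0.484·ln(0.484/0.086) = 0.83623
D(P‖Q) = 0.6163 nats.

0.6163 nats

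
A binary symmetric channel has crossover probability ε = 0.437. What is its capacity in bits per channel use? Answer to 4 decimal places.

0.0115 bits

Binary symmetric channel: C = 1 − h₂(ε) where h₂ is the binary entropy function.
h₂(0.437) = −0.437·log₂0.437 − 0.563·log₂0.563 = 0.9885.
C = 1 − 0.9885 = 0.0115 bits per channel use.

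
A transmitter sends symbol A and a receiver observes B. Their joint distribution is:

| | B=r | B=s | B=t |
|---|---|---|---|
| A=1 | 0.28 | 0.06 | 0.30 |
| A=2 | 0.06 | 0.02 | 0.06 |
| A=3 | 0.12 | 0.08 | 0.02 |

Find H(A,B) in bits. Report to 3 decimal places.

H(A,B) = −Σ p(x,y)·log₂ p(x,y) over all 9 cells.
  cell (1,r): −0.28·log₂0.28 = 0.5142
  cell (1,s): −0.06·log₂0.06 = 0.2435
  cell (1,t): −0.30·log₂0.30 = 0.5211
  cell (2,r): −0.06·log₂0.06 = 0.2435
  cell (2,s): −0.02·log₂0.02 = 0.1129
  cell (2,t): −0.06·log₂0.06 = 0.2435
  cell (3,r): −0.12·log₂0.12 = 0.3671
  cell (3,s): −0.08·log₂0.08 = 0.2915
  cell (3,t): −0.02·log₂0.02 = 0.1129
Sum = 2.650 bits.

2.650 bits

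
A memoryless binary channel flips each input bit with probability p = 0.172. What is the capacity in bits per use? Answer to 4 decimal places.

0.3377 bits

Binary symmetric channel: C = 1 − h₂(ε) where h₂ is the binary entropy function.
h₂(0.172) = −0.172·log₂0.172 − 0.828·log₂0.828 = 0.6623.
C = 1 − 0.6623 = 0.3377 bits per channel use.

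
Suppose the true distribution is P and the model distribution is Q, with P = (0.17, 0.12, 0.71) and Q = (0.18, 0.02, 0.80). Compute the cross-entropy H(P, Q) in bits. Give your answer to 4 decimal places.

H(P,Q) = −Σ p·log₂ q.
  −0.17·log₂(0.18) = 0.42057
  −0.12·log₂(0.02) = 0.67726
  −0.71·log₂(0.80) = 0.22857
H(P,Q) = 1.3264 bits.

1.3264 bits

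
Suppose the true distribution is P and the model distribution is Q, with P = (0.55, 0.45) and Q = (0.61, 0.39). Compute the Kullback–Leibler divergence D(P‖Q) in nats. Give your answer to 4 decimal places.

0.0074 nats

D(P‖Q) = Σ p·ln(p/q).
  0.55·ln(0.55/0.61) = -0.05695
  0.45·ln(0.45/0.39) = 0.06440
D(P‖Q) = 0.0074 nats.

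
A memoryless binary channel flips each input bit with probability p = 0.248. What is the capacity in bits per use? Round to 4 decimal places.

0.1919 bits

Binary symmetric channel: C = 1 − h₂(ε) where h₂ is the binary entropy function.
h₂(0.248) = −0.248·log₂0.248 − 0.752·log₂0.752 = 0.8081.
C = 1 − 0.8081 = 0.1919 bits per channel use.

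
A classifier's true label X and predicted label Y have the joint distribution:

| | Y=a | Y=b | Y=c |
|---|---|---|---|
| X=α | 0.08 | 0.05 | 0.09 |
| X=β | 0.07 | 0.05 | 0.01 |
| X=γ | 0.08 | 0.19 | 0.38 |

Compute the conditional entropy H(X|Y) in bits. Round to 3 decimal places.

Chain rule: H(X|Y) = H(X,Y) − H(Y).
Marginals: p(X) = (0.2200, 0.1300, 0.6500), p(Y) = (0.2300, 0.2900, 0.4800).
H(X,Y) = 2.6485 bits; H(Y) = 1.5138 bits.
H(X|Y) = 2.6485 − 1.5138 = 1.135 bits.

1.135 bits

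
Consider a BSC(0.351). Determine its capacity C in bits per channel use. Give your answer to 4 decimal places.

0.0650 bits

Binary symmetric channel: C = 1 − h₂(ε) where h₂ is the binary entropy function.
h₂(0.351) = −0.351·log₂0.351 − 0.649·log₂0.649 = 0.9350.
C = 1 − 0.9350 = 0.0650 bits per channel use.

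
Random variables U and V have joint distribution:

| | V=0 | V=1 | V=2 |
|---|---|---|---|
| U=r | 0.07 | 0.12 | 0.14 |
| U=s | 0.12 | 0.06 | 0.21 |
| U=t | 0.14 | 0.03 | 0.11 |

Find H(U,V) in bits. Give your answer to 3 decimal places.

H(U,V) = −Σ p(x,y)·log₂ p(x,y) over all 9 cells.
  cell (r,0): −0.07·log₂0.07 = 0.2686
  cell (r,1): −0.12·log₂0.12 = 0.3671
  cell (r,2): −0.14·log₂0.14 = 0.3971
  cell (s,0): −0.12·log₂0.12 = 0.3671
  cell (s,1): −0.06·log₂0.06 = 0.2435
  cell (s,2): −0.21·log₂0.21 = 0.4728
  cell (t,0): −0.14·log₂0.14 = 0.3971
  cell (t,1): −0.03·log₂0.03 = 0.1518
  cell (t,2): −0.11·log₂0.11 = 0.3503
Sum = 3.015 bits.

3.015 bits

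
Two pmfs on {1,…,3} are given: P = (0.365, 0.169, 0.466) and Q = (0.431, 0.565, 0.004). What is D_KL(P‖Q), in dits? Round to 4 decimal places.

D(P‖Q) = Σ p·log₁₀(p/q).
  0.365·log₁₀(0.365/0.431) = -0.02635
  0.169·log₁₀(0.169/0.565) = -0.08858
  0.466·log₁₀(0.466/0.004) = 0.96291
D(P‖Q) = 0.8480 dits.

0.8480 dits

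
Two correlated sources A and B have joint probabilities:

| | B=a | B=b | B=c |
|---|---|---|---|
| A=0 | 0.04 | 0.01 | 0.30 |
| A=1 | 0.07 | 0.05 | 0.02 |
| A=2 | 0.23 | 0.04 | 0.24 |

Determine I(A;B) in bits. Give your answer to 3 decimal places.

0.214 bits

Marginals: p(A) = (0.3500, 0.1400, 0.5100), p(B) = (0.3400, 0.1000, 0.5600).
I(A;B) = Σ p(x,y)·log₂[p(x,y)/(p(x)p(y))].
  (0,a): 0.04·log₂(0.3361) = -0.0629
  (0,b): 0.01·log₂(0.2857) = -0.0181
  (0,c): 0.30·log₂(1.5306) = 0.1842
  (1,a): 0.07·log₂(1.4706) = 0.0389
  (1,b): 0.05·log₂(3.5714) = 0.0918
  (1,c): 0.02·log₂(0.2551) = -0.0394
  (2,a): 0.23·log₂(1.3264) = 0.0937
  (2,b): 0.04·log₂(0.7843) = -0.0140
  (2,c): 0.24·log₂(0.8403) = -0.0602
Sum = 0.214 bits.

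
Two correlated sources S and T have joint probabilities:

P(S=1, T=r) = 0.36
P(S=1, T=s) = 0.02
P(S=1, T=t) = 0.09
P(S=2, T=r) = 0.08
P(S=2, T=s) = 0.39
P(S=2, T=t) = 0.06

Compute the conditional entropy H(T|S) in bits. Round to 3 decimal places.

1.024 bits

Chain rule: H(T|S) = H(S,T) − H(S).
Marginals: p(S) = (0.4700, 0.5300), p(T) = (0.4400, 0.4100, 0.1500).
H(S,T) = 2.0210 bits; H(S) = 0.9974 bits.
H(T|S) = 2.0210 − 0.9974 = 1.024 bits.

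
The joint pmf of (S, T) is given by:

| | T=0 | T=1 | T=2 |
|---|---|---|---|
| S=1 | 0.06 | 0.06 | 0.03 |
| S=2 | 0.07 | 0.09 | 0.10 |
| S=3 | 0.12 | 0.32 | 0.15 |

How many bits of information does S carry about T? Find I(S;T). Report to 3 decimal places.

Marginals: p(S) = (0.1500, 0.2600, 0.5900), p(T) = (0.2500, 0.4700, 0.2800).
I(S;T) = H(S) + H(T) − H(S,T).
H(S) = 1.3649, H(T) = 1.5262, H(S,T) = 2.8559.
I(S;T) = 1.3649 + 1.5262 − 2.8559 = 0.035 bits.

0.035 bits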